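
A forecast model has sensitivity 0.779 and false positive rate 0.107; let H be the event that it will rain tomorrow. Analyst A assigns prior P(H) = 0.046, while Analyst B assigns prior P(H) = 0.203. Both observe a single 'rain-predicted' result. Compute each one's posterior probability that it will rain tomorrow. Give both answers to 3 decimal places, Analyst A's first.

P('+'|H) = 0.779, P('+'|¬H) = 0.107.
Analyst A: numerator 0.779·0.046 = 0.035834; evidence = 0.035834+0.107·0.954 = 0.13791; posterior = 0.260.
Analyst B: numerator 0.779·0.203 = 0.15814; evidence = 0.15814+0.107·0.797 = 0.24342; posterior = 0.650.

Analyst A: 0.260; Analyst B: 0.650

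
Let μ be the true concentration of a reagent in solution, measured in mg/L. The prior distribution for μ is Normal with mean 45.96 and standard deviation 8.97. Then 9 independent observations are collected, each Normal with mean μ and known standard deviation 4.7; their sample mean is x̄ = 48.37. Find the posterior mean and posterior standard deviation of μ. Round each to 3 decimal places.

Prior precision 1/τ₀² = 1/8.97² = 0.0124284; data precision n/σ² = 9/4.7² = 0.407424.
Posterior precision = 0.0124284 + 0.407424 = 0.419853, giving posterior SD = 1/√0.419853 = 1.543.
Posterior mean = (0.0124284·45.96 + 0.407424·48.37) / 0.419853 = 48.299.

Posterior mean ≈ 48.299; posterior SD ≈ 1.543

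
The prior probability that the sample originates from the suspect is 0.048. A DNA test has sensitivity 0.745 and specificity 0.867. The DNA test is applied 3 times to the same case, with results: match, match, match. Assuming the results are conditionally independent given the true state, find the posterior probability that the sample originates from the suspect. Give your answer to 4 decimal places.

Let H be the event that the sample originates from the suspect; start with P(H) = 0.048. P('match'|H) = 0.745, P('match'|¬H) = 0.133.
Update on result 1 ('match'): P(H) ← 0.745·0.0480 / (0.745·0.0480 + 0.133·0.9520) = 0.035760/0.16238 = 0.2202.
Update on result 2 ('match'): P(H) ← 0.745·0.2202 / (0.745·0.2202 + 0.133·0.7798) = 0.16407/0.26778 = 0.6127.
Update on result 3 ('match'): P(H) ← 0.745·0.6127 / (0.745·0.6127 + 0.133·0.3873) = 0.45647/0.50798 = 0.8986.

Posterior P(H) ≈ 0.8986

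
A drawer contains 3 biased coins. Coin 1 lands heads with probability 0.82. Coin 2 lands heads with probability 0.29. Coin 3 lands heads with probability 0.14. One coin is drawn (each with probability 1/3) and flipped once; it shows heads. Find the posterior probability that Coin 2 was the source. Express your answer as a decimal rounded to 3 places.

Tabulate prior·likelihood by source: [1] prior 0.333333, lik 0.82, product 0.2733; [2] prior 0.333333, lik 0.29, product 0.09667; [3] prior 0.333333, lik 0.14, product 0.04667.
Normalizing constant = 0.41667; the posterior for Coin 2 is its product over the sum, 0.09667/0.41667 = 0.232.

Posterior probability ≈ 0.232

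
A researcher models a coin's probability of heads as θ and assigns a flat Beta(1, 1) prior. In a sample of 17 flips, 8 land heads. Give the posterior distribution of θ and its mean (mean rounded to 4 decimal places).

Posterior: Beta(9, 10); mean ≈ 0.4737

Observing 8 successes and 9 failures updates Beta(1, 1) by adding the success and failure counts to the two shape parameters: α = 1+8 = 9, β = 1+9 = 10.
Posterior mean = α/(α+β) = 9/19 = 0.4737.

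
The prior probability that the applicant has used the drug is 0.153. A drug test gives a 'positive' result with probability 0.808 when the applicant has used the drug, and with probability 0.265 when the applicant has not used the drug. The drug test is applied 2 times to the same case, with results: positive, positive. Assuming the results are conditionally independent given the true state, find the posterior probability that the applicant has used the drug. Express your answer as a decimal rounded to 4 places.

Posterior P(H) ≈ 0.6268

Let H be the event that the applicant has used the drug; start with P(H) = 0.153. P('positive'|H) = 0.808, P('positive'|¬H) = 0.265.
Update on result 1 ('positive'): P(H) ← 0.808·0.1530 / (0.808·0.1530 + 0.265·0.8470) = 0.12362/0.34808 = 0.3552.
Update on result 2 ('positive'): P(H) ← 0.808·0.3552 / (0.808·0.3552 + 0.265·0.6448) = 0.28697/0.45785 = 0.6268.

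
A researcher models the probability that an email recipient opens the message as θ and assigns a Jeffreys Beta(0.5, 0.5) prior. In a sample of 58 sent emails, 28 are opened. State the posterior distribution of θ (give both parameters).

Posterior: Beta(28.5, 30.5)

The binomial likelihood is conjugate to the Beta prior: with 28 successes and 30 failures, the posterior is Beta(0.5+28, 0.5+30) = Beta(28.5, 30.5).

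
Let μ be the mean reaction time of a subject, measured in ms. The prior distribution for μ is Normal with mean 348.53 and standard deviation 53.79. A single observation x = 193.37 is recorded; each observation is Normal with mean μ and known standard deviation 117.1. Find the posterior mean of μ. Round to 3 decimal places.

Posterior mean ≈ 321.495

Prior precision 1/τ₀² = 1/53.79² = 0.00034562; data precision n/σ² = 1/117.1² = 0.00007293.
Posterior precision = 0.00034562 + 0.00007293 = 0.00041855.
Posterior mean = (0.00034562·348.53 + 0.00007293·193.37) / 0.00041855 = 321.495.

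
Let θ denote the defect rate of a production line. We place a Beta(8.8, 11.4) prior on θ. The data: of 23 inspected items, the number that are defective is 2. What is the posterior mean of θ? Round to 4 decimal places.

Posterior mean ≈ 0.2500

Observing 2 successes and 21 failures updates Beta(8.8, 11.4) by adding the success and failure counts to the two shape parameters: α = 8.8+2 = 10.8, β = 11.4+21 = 32.4.
Posterior mean = α/(α+β) = 10.8/43.2 = 0.2500.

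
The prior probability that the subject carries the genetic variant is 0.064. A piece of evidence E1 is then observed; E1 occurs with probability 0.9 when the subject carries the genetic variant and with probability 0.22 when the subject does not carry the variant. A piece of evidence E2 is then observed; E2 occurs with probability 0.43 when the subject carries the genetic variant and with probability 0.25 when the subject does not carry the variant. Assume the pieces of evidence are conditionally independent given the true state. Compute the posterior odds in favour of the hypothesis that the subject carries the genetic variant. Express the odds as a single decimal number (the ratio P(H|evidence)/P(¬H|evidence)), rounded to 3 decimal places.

Prior odds = 0.064/(1−0.064) = 0.068376. In log-odds, ln(0.068376) = -2.6827.
Add log likelihood ratios: ln(4.0909) + ln(1.7200) = 1.9511.
Posterior log-odds = -0.73164, so posterior odds = exp(-0.73164) = 0.48112.

Posterior odds ≈ 0.481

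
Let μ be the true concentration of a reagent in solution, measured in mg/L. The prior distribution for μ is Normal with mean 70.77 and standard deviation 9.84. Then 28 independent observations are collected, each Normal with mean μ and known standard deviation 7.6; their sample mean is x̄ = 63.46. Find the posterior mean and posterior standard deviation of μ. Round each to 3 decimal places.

Posterior mean ≈ 63.612; posterior SD ≈ 1.421

Prior precision 1/τ₀² = 1/9.84² = 0.0103278; data precision n/σ² = 28/7.6² = 0.484765.
Posterior precision = 0.0103278 + 0.484765 = 0.495092, giving posterior SD = 1/√0.495092 = 1.421.
Posterior mean = (0.0103278·70.77 + 0.484765·63.46) / 0.495092 = 63.612.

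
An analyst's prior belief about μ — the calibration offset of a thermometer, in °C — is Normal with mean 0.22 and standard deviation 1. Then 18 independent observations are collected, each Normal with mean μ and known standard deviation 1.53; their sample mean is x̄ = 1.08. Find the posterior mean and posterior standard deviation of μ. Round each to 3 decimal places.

Posterior mean ≈ 0.981; posterior SD ≈ 0.339

Prior precision 1/τ₀² = 1/1² = 1.00000; data precision n/σ² = 18/1.53² = 7.68935.
Posterior precision = 1.00000 + 7.68935 = 8.68935, giving posterior SD = 1/√8.68935 = 0.339.
Posterior mean = (1.00000·0.22 + 7.68935·1.08) / 8.68935 = 0.981.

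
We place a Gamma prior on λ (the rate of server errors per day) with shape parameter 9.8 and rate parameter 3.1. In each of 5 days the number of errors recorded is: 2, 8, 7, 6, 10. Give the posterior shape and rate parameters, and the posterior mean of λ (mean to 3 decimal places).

The Poisson likelihood adds the total count to the shape and the number of exposure periods to the rate. Here ∑xᵢ = 33 and n = 5, so shape 9.8→42.8 and rate 3.1→8.1.
E[λ | data] = 42.8/8.1 = 5.284.

Posterior: Gamma(shape=42.8, rate=8.1); mean ≈ 5.284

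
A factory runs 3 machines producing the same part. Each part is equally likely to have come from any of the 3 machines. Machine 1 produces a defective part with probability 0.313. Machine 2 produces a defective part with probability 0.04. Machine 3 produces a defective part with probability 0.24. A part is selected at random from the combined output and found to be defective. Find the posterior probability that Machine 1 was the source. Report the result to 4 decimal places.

P(defective|M1) = 0.313; P(defective|M2) = 0.04; P(defective|M3) = 0.24.
Prior × likelihood for each source: 0.333333·0.313=0.1043, 0.333333·0.04=0.01333, 0.333333·0.24=0.08000. Summing gives P(defective) = 0.19767.
P(Machine 1 | defective) = 0.1043 / 0.19767 = 0.5278.

Posterior probability ≈ 0.5278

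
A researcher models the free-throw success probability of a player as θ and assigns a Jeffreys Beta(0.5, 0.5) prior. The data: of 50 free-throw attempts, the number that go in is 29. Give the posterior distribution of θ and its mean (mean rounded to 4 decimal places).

Posterior: Beta(29.5, 21.5); mean ≈ 0.5784

Observing 29 successes and 21 failures updates Beta(0.5, 0.5) by adding the success and failure counts to the two shape parameters: α = 0.5+29 = 29.5, β = 0.5+21 = 21.5.
E[θ | data] = 29.5/(29.5+21.5) = 0.5784.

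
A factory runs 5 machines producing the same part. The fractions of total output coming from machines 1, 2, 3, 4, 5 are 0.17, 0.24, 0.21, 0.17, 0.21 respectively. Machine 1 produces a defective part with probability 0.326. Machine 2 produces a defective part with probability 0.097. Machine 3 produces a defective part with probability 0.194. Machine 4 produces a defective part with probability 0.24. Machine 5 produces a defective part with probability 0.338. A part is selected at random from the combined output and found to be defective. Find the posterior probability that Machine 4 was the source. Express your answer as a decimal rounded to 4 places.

Posterior probability ≈ 0.1765

Tabulate prior·likelihood by source: [1] prior 0.17, lik 0.326, product 0.05542; [2] prior 0.24, lik 0.097, product 0.02328; [3] prior 0.21, lik 0.194, product 0.04074; [4] prior 0.17, lik 0.24, product 0.04080; [5] prior 0.21, lik 0.338, product 0.07098.
Normalizing constant = 0.23122; the posterior for Machine 4 is its product over the sum, 0.04080/0.23122 = 0.1765.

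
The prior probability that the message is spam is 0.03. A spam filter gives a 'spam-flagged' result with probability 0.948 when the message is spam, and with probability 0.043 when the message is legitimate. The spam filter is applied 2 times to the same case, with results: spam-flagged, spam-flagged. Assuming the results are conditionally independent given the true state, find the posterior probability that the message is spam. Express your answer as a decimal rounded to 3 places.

Posterior P(H) ≈ 0.938

With H the event that the message is spam, the joint likelihood of the observed sequence is P(data|H) = 0.948·0.948 = 0.89870 and P(data|¬H) = 0.043·0.043 = 0.0018490.
Bayes: P(H|data) = 0.03·0.89870 / (0.03·0.89870 + 0.97·0.0018490) = 0.026961/0.028755 = 0.9376.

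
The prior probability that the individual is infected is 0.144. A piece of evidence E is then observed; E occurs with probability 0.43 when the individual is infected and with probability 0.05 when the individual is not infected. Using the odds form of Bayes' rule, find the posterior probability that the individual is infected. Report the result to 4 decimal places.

Prior odds = 0.144/(1−0.144) = 0.16822. In log-odds, ln(0.16822) = -1.7825.
Add log likelihood ratio: ln(8.6000) = 2.1518.
Posterior log-odds = 0.36931, so posterior odds = exp(0.36931) = 1.4467. Converting, P(H|E) = 1.4467/2.4467 = 0.5913.

Posterior probability ≈ 0.5913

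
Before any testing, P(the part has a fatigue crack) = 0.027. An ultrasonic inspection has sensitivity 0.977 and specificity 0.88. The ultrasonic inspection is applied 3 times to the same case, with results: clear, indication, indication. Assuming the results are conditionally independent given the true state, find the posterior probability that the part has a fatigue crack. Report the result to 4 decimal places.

With H the event that the part has a fatigue crack, the joint likelihood of the observed sequence is P(data|H) = 0.023·0.977·0.977 = 0.021954 and P(data|¬H) = 0.88·0.12·0.12 = 0.012672.
Bayes: P(H|data) = 0.027·0.021954 / (0.027·0.021954 + 0.973·0.012672) = 0.00059276/0.012923 = 0.0459.

Posterior P(H) ≈ 0.0459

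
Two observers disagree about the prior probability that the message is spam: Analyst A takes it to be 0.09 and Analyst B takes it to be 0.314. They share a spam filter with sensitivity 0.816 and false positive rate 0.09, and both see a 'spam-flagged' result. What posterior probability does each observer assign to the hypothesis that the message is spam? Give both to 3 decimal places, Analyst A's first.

Analyst A: 0.473; Analyst B: 0.806

The likelihood ratio for a 'spam-flagged' result is 0.816/0.09 = 9.0667.
Analyst A: prior odds 0.09/0.91 = 0.098901; posterior odds 0.89670; posterior probability 0.473.
Analyst B: prior odds 0.314/0.686 = 0.45773; posterior odds 4.1500; posterior probability 0.806.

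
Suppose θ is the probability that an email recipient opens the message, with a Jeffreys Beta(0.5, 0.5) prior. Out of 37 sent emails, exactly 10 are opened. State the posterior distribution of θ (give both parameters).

Posterior: Beta(10.5, 27.5)

Observing 10 successes and 27 failures updates Beta(0.5, 0.5) by adding the success and failure counts to the two shape parameters: α = 0.5+10 = 10.5, β = 0.5+27 = 27.5.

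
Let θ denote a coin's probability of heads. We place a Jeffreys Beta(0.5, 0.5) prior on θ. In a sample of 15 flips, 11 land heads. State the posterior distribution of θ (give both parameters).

The binomial likelihood is conjugate to the Beta prior: with 11 successes and 4 failures, the posterior is Beta(0.5+11, 0.5+4) = Beta(11.5, 4.5).

Posterior: Beta(11.5, 4.5)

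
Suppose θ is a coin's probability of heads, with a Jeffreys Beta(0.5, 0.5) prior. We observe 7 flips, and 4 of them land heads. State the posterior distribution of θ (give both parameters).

Posterior: Beta(4.5, 3.5)

Observing 4 successes and 3 failures updates Beta(0.5, 0.5) by adding the success and failure counts to the two shape parameters: α = 0.5+4 = 4.5, β = 0.5+3 = 3.5.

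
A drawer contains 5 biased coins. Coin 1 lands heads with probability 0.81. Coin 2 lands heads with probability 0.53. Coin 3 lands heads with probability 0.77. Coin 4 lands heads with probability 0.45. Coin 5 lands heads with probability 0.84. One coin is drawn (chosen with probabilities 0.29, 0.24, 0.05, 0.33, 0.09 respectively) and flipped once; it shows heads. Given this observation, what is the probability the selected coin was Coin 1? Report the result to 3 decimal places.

P(heads|C1) = 0.81; P(heads|C2) = 0.53; P(heads|C3) = 0.77; P(heads|C4) = 0.45; P(heads|C5) = 0.84.
Prior × likelihood for each source: 0.29·0.81=0.2349, 0.24·0.53=0.1272, 0.05·0.77=0.03850, 0.33·0.45=0.1485, 0.09·0.84=0.07560. Summing gives P(heads) = 0.62470.
P(Coin 1 | heads) = 0.2349 / 0.62470 = 0.376.

Posterior probability ≈ 0.376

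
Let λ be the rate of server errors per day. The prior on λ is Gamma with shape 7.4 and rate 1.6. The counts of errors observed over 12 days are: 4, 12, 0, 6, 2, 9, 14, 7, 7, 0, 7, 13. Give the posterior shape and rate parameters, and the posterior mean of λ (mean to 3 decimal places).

Total count ∑xᵢ = 81 over n = 12 days.
Gamma is conjugate to the Poisson likelihood: posterior is Gamma(shape = 7.4+81 = 88.4, rate = 1.6+12 = 13.6).
Posterior mean = shape/rate = 88.4/13.6 = 6.500.

Posterior: Gamma(shape=88.4, rate=13.6); mean ≈ 6.500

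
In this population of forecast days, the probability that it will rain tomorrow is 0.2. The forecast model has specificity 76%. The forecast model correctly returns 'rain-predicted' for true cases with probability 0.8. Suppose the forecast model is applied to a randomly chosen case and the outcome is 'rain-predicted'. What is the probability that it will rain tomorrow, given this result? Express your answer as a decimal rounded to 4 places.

P(H | E) ≈ 0.4545

Let H be the event that it will rain tomorrow. P(H) = 0.2, so P(¬H) = 0.8. With E the 'rain-predicted' result, P(E|H) = 0.8 and P(E|¬H) = 0.24.
P(E) = 0.8·0.2 + 0.24·0.8 = 0.16000 + 0.19200 = 0.35200.
By Bayes' theorem, P(H|E) = 0.16000 / 0.35200 = 0.4545.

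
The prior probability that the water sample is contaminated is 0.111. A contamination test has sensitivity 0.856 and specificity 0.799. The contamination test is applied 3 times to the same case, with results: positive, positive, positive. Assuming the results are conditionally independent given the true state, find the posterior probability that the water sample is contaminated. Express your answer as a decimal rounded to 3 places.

Let H be the event that the water sample is contaminated; start with P(H) = 0.111. P('positive'|H) = 0.856, P('positive'|¬H) = 0.201.
Update on result 1 ('positive'): P(H) ← 0.856·0.1110 / (0.856·0.1110 + 0.201·0.8890) = 0.095016/0.27371 = 0.3471.
Update on result 2 ('positive'): P(H) ← 0.856·0.3471 / (0.856·0.3471 + 0.201·0.6529) = 0.29716/0.42838 = 0.6937.
Update on result 3 ('positive'): P(H) ← 0.856·0.6937 / (0.856·0.6937 + 0.201·0.3063) = 0.59379/0.65536 = 0.9060.

Posterior P(H) ≈ 0.906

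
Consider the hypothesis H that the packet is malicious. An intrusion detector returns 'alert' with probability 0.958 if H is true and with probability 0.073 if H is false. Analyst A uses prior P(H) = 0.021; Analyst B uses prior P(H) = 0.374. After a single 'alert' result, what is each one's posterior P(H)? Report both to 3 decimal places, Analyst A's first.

P('+'|H) = 0.958, P('+'|¬H) = 0.073.
Analyst A: numerator 0.958·0.021 = 0.020118; evidence = 0.020118+0.073·0.979 = 0.091585; posterior = 0.220.
Analyst B: numerator 0.958·0.374 = 0.35829; evidence = 0.35829+0.073·0.626 = 0.40399; posterior = 0.887.

Analyst A: 0.220; Analyst B: 0.887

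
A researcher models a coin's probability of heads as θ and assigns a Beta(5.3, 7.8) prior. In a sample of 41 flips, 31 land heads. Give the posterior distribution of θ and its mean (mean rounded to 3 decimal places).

Posterior: Beta(36.3, 17.8); mean ≈ 0.671

Observing 31 successes and 10 failures updates Beta(5.3, 7.8) by adding the success and failure counts to the two shape parameters: α = 5.3+31 = 36.3, β = 7.8+10 = 17.8.
Posterior mean = α/(α+β) = 36.3/54.1 = 0.671.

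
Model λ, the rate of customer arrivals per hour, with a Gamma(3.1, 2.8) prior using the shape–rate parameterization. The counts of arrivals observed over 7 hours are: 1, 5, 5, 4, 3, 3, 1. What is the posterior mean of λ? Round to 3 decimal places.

Posterior mean ≈ 2.561

The Poisson likelihood adds the total count to the shape and the number of exposure periods to the rate. Here ∑xᵢ = 22 and n = 7, so shape 3.1→25.1 and rate 2.8→9.8.
E[λ | data] = 25.1/9.8 = 2.561.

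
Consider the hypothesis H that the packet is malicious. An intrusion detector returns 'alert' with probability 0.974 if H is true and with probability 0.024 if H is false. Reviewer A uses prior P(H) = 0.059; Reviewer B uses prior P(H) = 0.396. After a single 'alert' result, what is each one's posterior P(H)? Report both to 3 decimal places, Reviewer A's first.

The likelihood ratio for an 'alert' result is 0.974/0.024 = 40.583.
Reviewer A: prior odds 0.059/0.941 = 0.062699; posterior odds 2.5445; posterior probability 0.718.
Reviewer B: prior odds 0.396/0.604 = 0.65563; posterior odds 26.608; posterior probability 0.964.

Reviewer A: 0.718; Reviewer B: 0.964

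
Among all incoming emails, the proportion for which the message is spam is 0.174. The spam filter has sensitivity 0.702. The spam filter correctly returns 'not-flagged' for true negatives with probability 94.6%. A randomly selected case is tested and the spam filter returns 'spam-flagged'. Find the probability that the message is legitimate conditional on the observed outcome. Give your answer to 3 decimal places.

Let H be the event that the message is spam. P(H) = 0.174, so P(¬H) = 0.826. With E the 'spam-flagged' result, P(E|H) = 0.702 and P(E|¬H) = 0.054.
P(E) = 0.702·0.174 + 0.054·0.826 = 0.12215 + 0.044604 = 0.16675.
By Bayes' theorem, P(H|E) = 0.12215 / 0.16675 = 0.733. Hence P(¬H|E) = 1 − 0.733 = 0.267.

P(¬H | E) ≈ 0.267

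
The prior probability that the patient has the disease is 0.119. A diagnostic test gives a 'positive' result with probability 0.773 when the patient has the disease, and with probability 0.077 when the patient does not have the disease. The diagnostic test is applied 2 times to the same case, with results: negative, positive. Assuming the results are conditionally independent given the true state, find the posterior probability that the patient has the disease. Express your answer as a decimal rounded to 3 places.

Let H be the event that the patient has the disease; start with P(H) = 0.119. P('positive'|H) = 0.773, P('positive'|¬H) = 0.077.
Update on result 1 ('negative'): P(H) ← 0.227·0.1190 / (0.227·0.1190 + 0.923·0.8810) = 0.027013/0.84018 = 0.0322.
Update on result 2 ('positive'): P(H) ← 0.773·0.0322 / (0.773·0.0322 + 0.077·0.9678) = 0.024853/0.099378 = 0.2501.

Posterior P(H) ≈ 0.250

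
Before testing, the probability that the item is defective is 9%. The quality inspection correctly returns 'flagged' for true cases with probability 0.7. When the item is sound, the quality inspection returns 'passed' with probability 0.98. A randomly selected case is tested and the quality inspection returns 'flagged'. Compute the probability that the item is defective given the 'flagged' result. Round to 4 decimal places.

Write H for 'the item is defective'. Prior odds H:¬H = 0.09/0.91 = 0.098901. For the 'flagged' outcome, the likelihood ratio is 0.7/0.02 = 35.000.
Posterior odds = 0.098901 × 35.000 = 3.4615, so P(H|E) = 3.4615/(1+3.4615) = 0.7759.

P(H | E) ≈ 0.7759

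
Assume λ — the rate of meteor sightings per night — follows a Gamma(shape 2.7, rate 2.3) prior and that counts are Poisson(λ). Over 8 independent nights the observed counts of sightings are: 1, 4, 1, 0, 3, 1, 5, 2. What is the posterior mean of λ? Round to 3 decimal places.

Total count ∑xᵢ = 17 over n = 8 nights.
Gamma is conjugate to the Poisson likelihood: posterior is Gamma(shape = 2.7+17 = 19.7, rate = 2.3+8 = 10.3).
E[λ | data] = 19.7/10.3 = 1.913.

Posterior mean ≈ 1.913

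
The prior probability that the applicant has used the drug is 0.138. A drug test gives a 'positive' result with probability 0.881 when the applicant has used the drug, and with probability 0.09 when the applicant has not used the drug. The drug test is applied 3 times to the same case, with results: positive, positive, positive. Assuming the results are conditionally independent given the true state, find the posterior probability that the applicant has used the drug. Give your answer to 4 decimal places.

Posterior P(H) ≈ 0.9934

Let H be the event that the applicant has used the drug; start with P(H) = 0.138. P('positive'|H) = 0.881, P('positive'|¬H) = 0.09.
Update on result 1 ('positive'): P(H) ← 0.881·0.1380 / (0.881·0.1380 + 0.09·0.8620) = 0.12158/0.19916 = 0.6105.
Update on result 2 ('positive'): P(H) ← 0.881·0.6105 / (0.881·0.6105 + 0.09·0.3895) = 0.53782/0.57287 = 0.9388.
Update on result 3 ('positive'): P(H) ← 0.881·0.9388 / (0.881·0.9388 + 0.09·0.0612) = 0.82708/0.83259 = 0.9934.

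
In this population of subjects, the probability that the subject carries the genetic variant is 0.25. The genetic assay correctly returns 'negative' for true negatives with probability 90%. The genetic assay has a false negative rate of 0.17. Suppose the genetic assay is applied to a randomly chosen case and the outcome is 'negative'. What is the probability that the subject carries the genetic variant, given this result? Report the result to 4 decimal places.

P(H | E) ≈ 0.0592

Write H for 'the subject carries the genetic variant'. Prior odds H:¬H = 0.25/0.75 = 0.33333. For the 'negative' outcome, the likelihood ratio is 0.17/0.9 = 0.18889.
Posterior odds = 0.33333 × 0.18889 = 0.062963, so P(H|E) = 0.062963/(1+0.062963) = 0.0592.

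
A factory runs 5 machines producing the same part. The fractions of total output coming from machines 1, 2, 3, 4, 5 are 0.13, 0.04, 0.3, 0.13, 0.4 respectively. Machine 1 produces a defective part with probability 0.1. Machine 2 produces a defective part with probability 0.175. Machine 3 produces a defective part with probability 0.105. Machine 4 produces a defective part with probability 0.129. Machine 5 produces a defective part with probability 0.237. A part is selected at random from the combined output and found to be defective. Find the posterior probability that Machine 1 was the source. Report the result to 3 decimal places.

P(defective|M1) = 0.1; P(defective|M2) = 0.175; P(defective|M3) = 0.105; P(defective|M4) = 0.129; P(defective|M5) = 0.237.
Prior × likelihood for each source: 0.13·0.1=0.01300, 0.04·0.175=0.007000, 0.3·0.105=0.03150, 0.13·0.129=0.01677, 0.4·0.237=0.09480. Summing gives P(defective) = 0.16307.
P(Machine 1 | defective) = 0.01300 / 0.16307 = 0.080.

Posterior probability ≈ 0.080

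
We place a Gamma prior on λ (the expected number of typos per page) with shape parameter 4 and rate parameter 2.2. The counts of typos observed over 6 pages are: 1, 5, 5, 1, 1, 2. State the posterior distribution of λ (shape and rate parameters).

Posterior: Gamma(shape=19, rate=8.2)

Total count ∑xᵢ = 15 over n = 6 pages.
Gamma is conjugate to the Poisson likelihood: posterior is Gamma(shape = 4+15 = 19, rate = 2.2+6 = 8.2).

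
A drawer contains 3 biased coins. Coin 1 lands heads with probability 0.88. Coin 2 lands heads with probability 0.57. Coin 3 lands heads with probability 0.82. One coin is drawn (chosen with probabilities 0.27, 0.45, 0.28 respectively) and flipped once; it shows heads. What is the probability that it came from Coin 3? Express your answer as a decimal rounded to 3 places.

Posterior probability ≈ 0.317

P(heads|C1) = 0.88; P(heads|C2) = 0.57; P(heads|C3) = 0.82.
Prior × likelihood for each source: 0.27·0.88=0.2376, 0.45·0.57=0.2565, 0.28·0.82=0.2296. Summing gives P(heads) = 0.72370.
P(Coin 3 | heads) = 0.2296 / 0.72370 = 0.317.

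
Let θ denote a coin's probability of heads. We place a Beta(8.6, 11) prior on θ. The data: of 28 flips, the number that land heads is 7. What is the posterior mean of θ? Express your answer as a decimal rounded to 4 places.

The binomial likelihood is conjugate to the Beta prior: with 7 successes and 21 failures, the posterior is Beta(8.6+7, 11+21) = Beta(15.6, 32).
E[θ | data] = 15.6/(15.6+32) = 0.3277.

Posterior mean ≈ 0.3277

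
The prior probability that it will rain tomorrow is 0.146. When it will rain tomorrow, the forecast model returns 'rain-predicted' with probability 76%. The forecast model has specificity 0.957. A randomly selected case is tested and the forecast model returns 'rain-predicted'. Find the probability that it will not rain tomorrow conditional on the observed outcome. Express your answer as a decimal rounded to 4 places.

Let H be the event that it will rain tomorrow. P(H) = 0.146, so P(¬H) = 0.854. With E the 'rain-predicted' result, P(E|H) = 0.76 and P(E|¬H) = 0.043.
P(E) = 0.76·0.146 + 0.043·0.854 = 0.11096 + 0.036722 = 0.14768.
By Bayes' theorem, P(H|E) = 0.11096 / 0.14768 = 0.7513. Hence P(¬H|E) = 1 − 0.7513 = 0.2487.

P(¬H | E) ≈ 0.2487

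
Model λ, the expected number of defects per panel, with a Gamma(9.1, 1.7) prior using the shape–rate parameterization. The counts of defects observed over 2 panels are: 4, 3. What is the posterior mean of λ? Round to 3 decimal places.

Posterior mean ≈ 4.351

Total count ∑xᵢ = 7 over n = 2 panels.
Gamma is conjugate to the Poisson likelihood: posterior is Gamma(shape = 9.1+7 = 16.1, rate = 1.7+2 = 3.7).
E[λ | data] = 16.1/3.7 = 4.351.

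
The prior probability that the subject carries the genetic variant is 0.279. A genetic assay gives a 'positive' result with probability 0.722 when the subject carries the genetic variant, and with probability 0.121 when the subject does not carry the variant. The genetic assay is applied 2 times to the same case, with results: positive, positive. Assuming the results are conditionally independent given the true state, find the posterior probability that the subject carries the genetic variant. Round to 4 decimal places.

Let H be the event that the subject carries the genetic variant; start with P(H) = 0.279. P('positive'|H) = 0.722, P('positive'|¬H) = 0.121.
Update on result 1 ('positive'): P(H) ← 0.722·0.2790 / (0.722·0.2790 + 0.121·0.7210) = 0.20144/0.28868 = 0.6978.
Update on result 2 ('positive'): P(H) ← 0.722·0.6978 / (0.722·0.6978 + 0.121·0.3022) = 0.50381/0.54037 = 0.9323.

Posterior P(H) ≈ 0.9323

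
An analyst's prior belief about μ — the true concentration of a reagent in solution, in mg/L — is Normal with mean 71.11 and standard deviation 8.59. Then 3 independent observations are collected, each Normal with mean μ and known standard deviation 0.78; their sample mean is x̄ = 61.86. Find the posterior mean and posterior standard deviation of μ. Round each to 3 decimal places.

With known σ, the Normal prior is conjugate. Weight on the data is w = (n/σ²)/(n/σ² + 1/τ₀²) = 4.93097/(4.93097+0.0135523) = 0.99726.
Posterior mean = w·x̄ + (1−w)·μ₀ = 0.99726·61.86 + 0.0027409·71.11 = 61.885. Posterior variance = 1/(4.93097+0.0135523) = 0.202244, so SD = 0.450.

Posterior mean ≈ 61.885; posterior SD ≈ 0.450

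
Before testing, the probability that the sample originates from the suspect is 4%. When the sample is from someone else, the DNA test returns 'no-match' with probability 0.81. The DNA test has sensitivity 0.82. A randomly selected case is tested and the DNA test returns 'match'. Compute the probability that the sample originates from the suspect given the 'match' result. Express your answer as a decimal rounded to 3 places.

Let H be the event that the sample originates from the suspect. P(H) = 0.04, so P(¬H) = 0.96. With E the 'match' result, P(E|H) = 0.82 and P(E|¬H) = 0.19.
P(E) = 0.82·0.04 + 0.19·0.96 = 0.032800 + 0.18240 = 0.21520.
By Bayes' theorem, P(H|E) = 0.032800 / 0.21520 = 0.152.

P(H | E) ≈ 0.152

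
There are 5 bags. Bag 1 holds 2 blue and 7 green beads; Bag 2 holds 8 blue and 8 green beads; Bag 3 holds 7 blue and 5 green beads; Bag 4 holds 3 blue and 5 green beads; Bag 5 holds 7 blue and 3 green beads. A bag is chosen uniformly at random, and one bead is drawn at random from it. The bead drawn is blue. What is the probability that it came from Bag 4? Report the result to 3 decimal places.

Tabulate prior·likelihood by source: [1] prior 0.2, lik 0.2222, product 0.04444; [2] prior 0.2, lik 0.5, product 0.1000; [3] prior 0.2, lik 0.5833, product 0.1167; [4] prior 0.2, lik 0.375, product 0.07500; [5] prior 0.2, lik 0.7, product 0.1400.
Normalizing constant = 0.47611; the posterior for Bag 4 is its product over the sum, 0.07500/0.47611 = 0.158.

Posterior probability ≈ 0.158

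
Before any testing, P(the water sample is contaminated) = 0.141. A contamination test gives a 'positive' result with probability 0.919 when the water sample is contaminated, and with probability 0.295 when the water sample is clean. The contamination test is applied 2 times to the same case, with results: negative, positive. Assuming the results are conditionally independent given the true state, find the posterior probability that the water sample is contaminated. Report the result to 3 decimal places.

Let H be the event that the water sample is contaminated; start with P(H) = 0.141. P('positive'|H) = 0.919, P('positive'|¬H) = 0.295.
Update on result 1 ('negative'): P(H) ← 0.081·0.1410 / (0.081·0.1410 + 0.705·0.8590) = 0.011421/0.61702 = 0.0185.
Update on result 2 ('positive'): P(H) ← 0.919·0.0185 / (0.919·0.0185 + 0.295·0.9815) = 0.017011/0.30655 = 0.0555.

Posterior P(H) ≈ 0.055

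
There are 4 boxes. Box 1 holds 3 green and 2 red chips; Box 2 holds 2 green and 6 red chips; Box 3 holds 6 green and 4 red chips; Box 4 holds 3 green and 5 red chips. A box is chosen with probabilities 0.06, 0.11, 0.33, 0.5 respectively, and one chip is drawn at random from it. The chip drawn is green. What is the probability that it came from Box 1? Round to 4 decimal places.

Tabulate prior·likelihood by source: [1] prior 0.06, lik 0.6, product 0.03600; [2] prior 0.11, lik 0.25, product 0.02750; [3] prior 0.33, lik 0.6, product 0.1980; [4] prior 0.5, lik 0.375, product 0.1875.
Normalizing constant = 0.44900; the posterior for Box 1 is its product over the sum, 0.03600/0.44900 = 0.0802.

Posterior probability ≈ 0.0802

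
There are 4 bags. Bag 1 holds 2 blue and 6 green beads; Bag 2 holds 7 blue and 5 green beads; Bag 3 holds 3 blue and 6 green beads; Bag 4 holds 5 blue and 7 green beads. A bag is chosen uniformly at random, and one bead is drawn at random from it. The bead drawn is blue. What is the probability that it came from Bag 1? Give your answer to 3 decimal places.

Posterior probability ≈ 0.158

Tabulate prior·likelihood by source: [1] prior 0.25, lik 0.25, product 0.06250; [2] prior 0.25, lik 0.5833, product 0.1458; [3] prior 0.25, lik 0.3333, product 0.08333; [4] prior 0.25, lik 0.4167, product 0.1042.
Normalizing constant = 0.39583; the posterior for Bag 1 is its product over the sum, 0.06250/0.39583 = 0.158.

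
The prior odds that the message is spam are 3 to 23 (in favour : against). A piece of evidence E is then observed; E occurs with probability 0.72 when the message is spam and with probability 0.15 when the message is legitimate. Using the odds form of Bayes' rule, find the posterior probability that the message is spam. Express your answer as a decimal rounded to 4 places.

Prior odds = 3/23 = 0.13043. In log-odds, ln(0.13043) = -2.0369.
Add log likelihood ratio: ln(4.8000) = 1.5686.
Posterior log-odds = -0.46827, so posterior odds = exp(-0.46827) = 0.62609. Converting, P(H|E) = 0.62609/1.6261 = 0.3850.

Posterior probability ≈ 0.3850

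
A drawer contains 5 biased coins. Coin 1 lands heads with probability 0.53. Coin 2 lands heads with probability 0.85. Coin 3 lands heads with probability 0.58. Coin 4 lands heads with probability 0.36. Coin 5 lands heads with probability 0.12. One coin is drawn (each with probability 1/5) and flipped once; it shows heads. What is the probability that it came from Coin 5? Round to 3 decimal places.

Tabulate prior·likelihood by source: [1] prior 0.2, lik 0.53, product 0.1060; [2] prior 0.2, lik 0.85, product 0.1700; [3] prior 0.2, lik 0.58, product 0.1160; [4] prior 0.2, lik 0.36, product 0.07200; [5] prior 0.2, lik 0.12, product 0.02400.
Normalizing constant = 0.48800; the posterior for Coin 5 is its product over the sum, 0.02400/0.48800 = 0.049.

Posterior probability ≈ 0.049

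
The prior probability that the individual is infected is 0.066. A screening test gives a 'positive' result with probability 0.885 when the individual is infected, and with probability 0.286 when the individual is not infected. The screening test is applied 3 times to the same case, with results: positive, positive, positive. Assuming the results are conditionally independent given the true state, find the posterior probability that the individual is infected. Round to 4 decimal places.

Let H be the event that the individual is infected; start with P(H) = 0.066. P('positive'|H) = 0.885, P('positive'|¬H) = 0.286.
Update on result 1 ('positive'): P(H) ← 0.885·0.0660 / (0.885·0.0660 + 0.286·0.9340) = 0.058410/0.32553 = 0.1794.
Update on result 2 ('positive'): P(H) ← 0.885·0.1794 / (0.885·0.1794 + 0.286·0.8206) = 0.15879/0.39348 = 0.4036.
Update on result 3 ('positive'): P(H) ← 0.885·0.4036 / (0.885·0.4036 + 0.286·0.5964) = 0.35716/0.52774 = 0.6768.

Posterior P(H) ≈ 0.6768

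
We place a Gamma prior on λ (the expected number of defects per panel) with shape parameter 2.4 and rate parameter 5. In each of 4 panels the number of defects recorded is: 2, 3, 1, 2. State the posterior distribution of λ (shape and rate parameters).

Posterior: Gamma(shape=10.4, rate=9)

The Poisson likelihood adds the total count to the shape and the number of exposure periods to the rate. Here ∑xᵢ = 8 and n = 4, so shape 2.4→10.4 and rate 5→9.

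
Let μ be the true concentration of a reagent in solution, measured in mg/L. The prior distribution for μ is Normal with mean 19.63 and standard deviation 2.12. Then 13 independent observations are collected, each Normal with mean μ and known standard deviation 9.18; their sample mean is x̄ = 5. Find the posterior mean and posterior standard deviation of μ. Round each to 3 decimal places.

Prior precision 1/τ₀² = 1/2.12² = 0.222499; data precision n/σ² = 13/9.18² = 0.154262.
Posterior precision = 0.222499 + 0.154262 = 0.376761, giving posterior SD = 1/√0.376761 = 1.629.
Posterior mean = (0.222499·19.63 + 0.154262·5) / 0.376761 = 13.640.

Posterior mean ≈ 13.640; posterior SD ≈ 1.629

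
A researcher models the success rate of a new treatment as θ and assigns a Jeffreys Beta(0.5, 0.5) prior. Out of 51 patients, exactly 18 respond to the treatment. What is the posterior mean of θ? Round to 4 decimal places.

Observing 18 successes and 33 failures updates Beta(0.5, 0.5) by adding the success and failure counts to the two shape parameters: α = 0.5+18 = 18.5, β = 0.5+33 = 33.5.
E[θ | data] = 18.5/(18.5+33.5) = 0.3558.

Posterior mean ≈ 0.3558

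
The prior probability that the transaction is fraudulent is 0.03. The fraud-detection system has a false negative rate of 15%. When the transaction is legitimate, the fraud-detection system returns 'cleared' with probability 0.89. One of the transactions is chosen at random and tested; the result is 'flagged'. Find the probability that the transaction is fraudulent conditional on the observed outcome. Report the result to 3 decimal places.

P(H | E) ≈ 0.193

Write H for 'the transaction is fraudulent'. Prior odds H:¬H = 0.03/0.97 = 0.030928. For the 'flagged' outcome, the likelihood ratio is 0.85/0.11 = 7.7273.
Posterior odds = 0.030928 × 7.7273 = 0.23899, so P(H|E) = 0.23899/(1+0.23899) = 0.193.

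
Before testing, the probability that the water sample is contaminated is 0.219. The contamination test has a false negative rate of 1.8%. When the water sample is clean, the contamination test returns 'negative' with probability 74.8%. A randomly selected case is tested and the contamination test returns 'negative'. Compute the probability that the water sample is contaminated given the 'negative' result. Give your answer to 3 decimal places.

P(H | E) ≈ 0.007

Write H for 'the water sample is contaminated'. Prior odds H:¬H = 0.219/0.781 = 0.28041. For the 'negative' outcome, the likelihood ratio is 0.018/0.748 = 0.024064.
Posterior odds = 0.28041 × 0.024064 = 0.0067478, so P(H|E) = 0.0067478/(1+0.0067478) = 0.007.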